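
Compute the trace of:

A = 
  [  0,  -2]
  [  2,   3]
3

tr(A) = 0 + 3 = 3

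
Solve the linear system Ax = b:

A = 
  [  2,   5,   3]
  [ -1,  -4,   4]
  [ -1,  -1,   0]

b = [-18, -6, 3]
x = [-2, -1, -3]

Row reduce the augmented matrix [A|b]:
R2 → R2 + (1/2)·R1
R3 → R3 + (1/2)·R1
R3 → R3 + (1)·R2
REF = 
  [   2,    5,    3,  -18]
  [   0, -3/2, 11/2,  -15]
  [   0,    0,    7,  -21]

Back-substitution:
x₃ = (-21) / 7 = -3
x₂ = (-15 - (11/2)(-3)) / (-3/2) = -1
x₁ = (-18 - (5)(-1) - (3)(-3)) / 2 = -2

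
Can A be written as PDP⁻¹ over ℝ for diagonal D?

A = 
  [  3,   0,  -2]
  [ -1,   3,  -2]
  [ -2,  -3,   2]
Yes

Characteristic polynomial: det(λI - A) = λ³ - 8λ² + 11λ + 18
By the rational root theorem any rational root is an integer dividing 18; none of those is a root, so p(λ) has no rational roots and hence (being an irreducible cubic) no repeated roots.
Discriminant of the cubic: Δ = 2024
Δ > 0 ⇒ three distinct real eigenvalues: λ ≈ -0.9316, 3.677, 5.255
Three distinct real eigenvalues, so A has 3 independent eigenvectors.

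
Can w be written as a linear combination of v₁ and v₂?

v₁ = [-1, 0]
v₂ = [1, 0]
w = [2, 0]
Yes

Form the augmented matrix and row-reduce:
[v₁|v₂|w] = 
  [ -1,   1,   2]
  [  0,   0,   0]
(already in echelon form — no row operations needed)

No row of the form [0 0 | nonzero], so the system is consistent. Back-substitution gives c₁ = -2, c₂ = 0: w = (-2)·v₁ + (0)·v₂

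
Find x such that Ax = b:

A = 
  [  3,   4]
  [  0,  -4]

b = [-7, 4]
Row reduce the augmented matrix [A|b]:
(already in echelon form)
REF = 
  [  3,   4,  -7]
  [  0,  -4,   4]

Back-substitution:
x₂ = 4 / (-4) = -1
x₁ = (-7 - (4)(-1)) / 3 = -1

x = [-1, -1]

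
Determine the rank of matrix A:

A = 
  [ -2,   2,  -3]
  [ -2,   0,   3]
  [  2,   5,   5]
rank(A) = 3

Row reduce:
R2 → R2 - (1)·R1
R3 → R3 + (1)·R1
R3 → R3 + (7/2)·R2
REF = 
  [ -2,   2,  -3]
  [  0,  -2,   6]
  [  0,   0,  23]
Pivot columns: 1, 2, 3 → 3 pivots.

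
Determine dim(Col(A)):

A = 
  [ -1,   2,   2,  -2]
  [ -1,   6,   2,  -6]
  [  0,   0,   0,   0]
Row reduce:
R2 → R2 - (1)·R1
REF = 
  [ -1,   2,   2,  -2]
  [  0,   4,   0,  -4]
  [  0,   0,   0,   0]
Pivot columns: 1, 2 → 2 pivots.
dim(Col(A)) = number of pivot columns = 2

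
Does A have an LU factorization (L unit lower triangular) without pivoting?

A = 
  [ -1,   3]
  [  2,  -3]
Yes.
A[1,1] = -1 ≠ 0, so Gaussian elimination proceeds without a row swap: multiplier ℓ₂₁ = (2)/(-1) = -2, and U[2,2] = -3 - (-2)(3) = 3.
L = 
  [  1,   0]
  [ -2,   1]
U = 
  [ -1,   3]
  [  0,   3]
Check row 2 of LU: [(-2)(-1), (-2)(3) + 3] = [2, -3] = row 2 of A ✓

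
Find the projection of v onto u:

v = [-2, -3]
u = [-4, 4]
proj_u(v) = [1/2, -1/2]

v·u = (-2)(-4) + (-3)(4) = -4
u·u = (-4)² + (4)² = 32
proj_u(v) = (v·u / u·u) × u = (-4/32) × u = (-1/8) × u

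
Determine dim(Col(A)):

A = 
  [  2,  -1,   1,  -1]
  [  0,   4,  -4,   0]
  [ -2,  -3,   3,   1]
dim(Col(A)) = 2

Row reduce:
R3 → R3 + (1)·R1
R3 → R3 + (1)·R2
REF = 
  [  2,  -1,   1,  -1]
  [  0,   4,  -4,   0]
  [  0,   0,   0,   0]
Pivot columns: 1, 2 → 2 pivots.
dim(Col(A)) = number of pivot columns = 2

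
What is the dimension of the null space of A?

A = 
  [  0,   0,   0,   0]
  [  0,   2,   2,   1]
nullity(A) = 3

Row reduce:
Swap R1 ↔ R2
REF = 
  [  0,   2,   2,   1]
  [  0,   0,   0,   0]
Pivot columns: 2 → 1 pivot.
rank(A) = 1, so nullity(A) = 4 - 1 = 3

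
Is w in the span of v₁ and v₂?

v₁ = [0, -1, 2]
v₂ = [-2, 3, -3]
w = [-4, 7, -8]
Yes

Form the augmented matrix and row-reduce:
[v₁|v₂|w] = 
  [  0,  -2,  -4]
  [ -1,   3,   7]
  [  2,  -3,  -8]
Swap R1 ↔ R2
R3 → R3 + (2)·R1
R3 → R3 + (3/2)·R2
REF = 
  [ -1,   3,   7]
  [  0,  -2,  -4]
  [  0,   0,   0]

No row of the form [0 0 | nonzero], so the system is consistent. Back-substitution gives c₁ = -1, c₂ = 2: w = (-1)·v₁ + (2)·v₂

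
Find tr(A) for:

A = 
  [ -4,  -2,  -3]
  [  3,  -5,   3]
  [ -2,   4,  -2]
-11

tr(A) = -4 + -5 + -2 = -11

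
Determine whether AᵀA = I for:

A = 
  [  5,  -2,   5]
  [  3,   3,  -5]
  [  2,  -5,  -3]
No

AᵀA = 
  [ 38, -11,   4]
  [-11,  38, -10]
  [  4, -10,  59]
≠ I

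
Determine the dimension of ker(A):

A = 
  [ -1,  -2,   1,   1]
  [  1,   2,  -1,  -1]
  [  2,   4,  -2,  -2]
nullity(A) = 3

Row reduce:
R2 → R2 + (1)·R1
R3 → R3 + (2)·R1
REF = 
  [ -1,  -2,   1,   1]
  [  0,   0,   0,   0]
  [  0,   0,   0,   0]
Pivot columns: 1 → 1 pivot.
rank(A) = 1, so nullity(A) = 4 - 1 = 3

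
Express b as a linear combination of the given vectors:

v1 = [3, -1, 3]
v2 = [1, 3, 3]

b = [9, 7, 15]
c1 = 2, c2 = 3

b = 2·v1 + 3·v2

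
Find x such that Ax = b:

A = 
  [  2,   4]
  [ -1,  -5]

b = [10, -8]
x = [3, 1]

Row reduce the augmented matrix [A|b]:
R2 → R2 + (1/2)·R1
REF = 
  [  2,   4,  10]
  [  0,  -3,  -3]

Back-substitution:
x₂ = (-3) / (-3) = 1
x₁ = (10 - (4)(1)) / 2 = 3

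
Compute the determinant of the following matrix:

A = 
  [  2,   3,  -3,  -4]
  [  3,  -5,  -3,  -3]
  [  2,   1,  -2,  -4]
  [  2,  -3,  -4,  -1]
9

Cofactor expansion along row 1: det(A) = a₁₁M₁₁ - a₁₂M₁₂ + a₁₃M₁₃ - a₁₄M₁₄

M₁₁ = det[[-5, -3, -3]; [1, -2, -4]; [-3, -4, -1]]
  = (-5)·((-2)(-1) - (-4)(-4)) - (-3)·((1)(-1) - (-4)(-3)) + (-3)·((1)(-4) - (-2)(-3))
  = (-5)(-14) - (-3)(-13) + (-3)(-10)
  = 61
M₁₂ = det[[3, -3, -3]; [2, -2, -4]; [2, -4, -1]]
  = (3)·((-2)(-1) - (-4)(-4)) - (-3)·((2)(-1) - (-4)(2)) + (-3)·((2)(-4) - (-2)(2))
  = (3)(-14) - (-3)(6) + (-3)(-4)
  = -12
M₁₃ = det[[3, -5, -3]; [2, 1, -4]; [2, -3, -1]]
  = (3)·((1)(-1) - (-4)(-3)) - (-5)·((2)(-1) - (-4)(2)) + (-3)·((2)(-3) - (1)(2))
  = (3)(-13) - (-5)(6) + (-3)(-8)
  = 15
M₁₄ = det[[3, -5, -3]; [2, 1, -2]; [2, -3, -4]]
  = (3)·((1)(-4) - (-2)(-3)) - (-5)·((2)(-4) - (-2)(2)) + (-3)·((2)(-3) - (1)(2))
  = (3)(-10) - (-5)(-4) + (-3)(-8)
  = -26

det(A) = (2)(61) - (3)(-12) + (-3)(15) - (-4)(-26) = 9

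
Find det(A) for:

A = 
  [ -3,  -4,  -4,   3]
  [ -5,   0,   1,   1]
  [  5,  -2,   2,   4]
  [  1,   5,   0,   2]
-973

Cofactor expansion along row 1: det(A) = a₁₁M₁₁ - a₁₂M₁₂ + a₁₃M₁₃ - a₁₄M₁₄

M₁₁ = det[[0, 1, 1]; [-2, 2, 4]; [5, 0, 2]]
  = (0)·((2)(2) - (4)(0)) - (1)·((-2)(2) - (4)(5)) + (1)·((-2)(0) - (2)(5))
  = (0)(4) - (1)(-24) + (1)(-10)
  = 14
M₁₂ = det[[-5, 1, 1]; [5, 2, 4]; [1, 0, 2]]
  = (-5)·((2)(2) - (4)(0)) - (1)·((5)(2) - (4)(1)) + (1)·((5)(0) - (2)(1))
  = (-5)(4) - (1)(6) + (1)(-2)
  = -28
M₁₃ = det[[-5, 0, 1]; [5, -2, 4]; [1, 5, 2]]
  = (-5)·((-2)(2) - (4)(5)) - (0)·((5)(2) - (4)(1)) + (1)·((5)(5) - (-2)(1))
  = (-5)(-24) - (0)(6) + (1)(27)
  = 147
M₁₄ = det[[-5, 0, 1]; [5, -2, 2]; [1, 5, 0]]
  = (-5)·((-2)(0) - (2)(5)) - (0)·((5)(0) - (2)(1)) + (1)·((5)(5) - (-2)(1))
  = (-5)(-10) - (0)(-2) + (1)(27)
  = 77

det(A) = (-3)(14) - (-4)(-28) + (-4)(147) - (3)(77) = -973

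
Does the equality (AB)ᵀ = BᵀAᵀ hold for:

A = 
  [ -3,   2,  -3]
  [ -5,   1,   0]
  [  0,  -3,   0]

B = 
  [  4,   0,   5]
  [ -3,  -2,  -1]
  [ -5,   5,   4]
Yes

(AB)ᵀ = 
  [ -3, -23,   9]
  [-19,  -2,   6]
  [-29, -26,   3]

BᵀAᵀ = 
  [ -3, -23,   9]
  [-19,  -2,   6]
  [-29, -26,   3]

Both sides are equal — this is the standard identity (AB)ᵀ = BᵀAᵀ, which holds for all A, B.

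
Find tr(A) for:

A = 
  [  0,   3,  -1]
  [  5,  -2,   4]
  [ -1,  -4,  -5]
-7

tr(A) = 0 + -2 + -5 = -7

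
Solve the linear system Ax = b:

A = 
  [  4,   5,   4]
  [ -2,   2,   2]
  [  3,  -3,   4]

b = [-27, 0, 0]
Row reduce the augmented matrix [A|b]:
R2 → R2 + (1/2)·R1
R3 → R3 - (3/4)·R1
R3 → R3 + (3/2)·R2
REF = 
  [    4,     5,     4,   -27]
  [    0,   9/2,     4, -27/2]
  [    0,     0,     7,     0]

Back-substitution:
x₃ = 0 / 7 = 0
x₂ = (-27/2 - (4)(0)) / (9/2) = -3
x₁ = (-27 - (5)(-3) - (4)(0)) / 4 = -3

x = [-3, -3, 0]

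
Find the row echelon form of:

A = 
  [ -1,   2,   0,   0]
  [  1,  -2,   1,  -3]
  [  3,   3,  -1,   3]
Row operations:
R2 → R2 + (1)·R1
R3 → R3 + (3)·R1
Swap R2 ↔ R3

Resulting echelon form:
REF = 
  [ -1,   2,   0,   0]
  [  0,   9,  -1,   3]
  [  0,   0,   1,  -3]

Rank = 3 (number of non-zero pivot rows).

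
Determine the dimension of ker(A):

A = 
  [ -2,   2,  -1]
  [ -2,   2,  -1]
nullity(A) = 2

Row reduce:
R2 → R2 - (1)·R1
REF = 
  [ -2,   2,  -1]
  [  0,   0,   0]
Pivot columns: 1 → 1 pivot.
rank(A) = 1, so nullity(A) = 3 - 1 = 2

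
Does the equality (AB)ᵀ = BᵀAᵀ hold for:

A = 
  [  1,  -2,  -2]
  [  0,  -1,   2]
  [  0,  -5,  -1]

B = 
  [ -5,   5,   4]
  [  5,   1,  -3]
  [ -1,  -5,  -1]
Yes

(AB)ᵀ = 
  [-13,  -7, -24]
  [ 13, -11,   0]
  [ 12,   1,  16]

BᵀAᵀ = 
  [-13,  -7, -24]
  [ 13, -11,   0]
  [ 12,   1,  16]

Both sides are equal — this is the standard identity (AB)ᵀ = BᵀAᵀ, which holds for all A, B.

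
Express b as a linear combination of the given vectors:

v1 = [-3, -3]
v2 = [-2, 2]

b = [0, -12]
c1 = 2, c2 = -3

b = 2·v1 + -3·v2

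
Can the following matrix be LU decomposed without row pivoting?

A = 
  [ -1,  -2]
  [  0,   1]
Yes.
A[1,1] = -1 ≠ 0, so Gaussian elimination proceeds without a row swap: multiplier ℓ₂₁ = (0)/(-1) = 0, and U[2,2] = 1 - (0)(-2) = 1.
L = 
  [  1,   0]
  [  0,   1]
U = 
  [ -1,  -2]
  [  0,   1]
Check row 2 of LU: [(0)(-1), (0)(-2) + 1] = [0, 1] = row 2 of A ✓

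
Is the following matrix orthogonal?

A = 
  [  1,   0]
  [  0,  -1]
Yes

AᵀA = 
  [  1,   0]
  [  0,   1]
= I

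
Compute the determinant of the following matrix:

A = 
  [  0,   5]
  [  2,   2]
-10

For a 2×2 matrix, det = ad - bc = (0)(2) - (5)(2) = -10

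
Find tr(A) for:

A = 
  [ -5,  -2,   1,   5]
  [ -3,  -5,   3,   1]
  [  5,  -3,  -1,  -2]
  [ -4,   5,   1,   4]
-7

tr(A) = -5 + -5 + -1 + 4 = -7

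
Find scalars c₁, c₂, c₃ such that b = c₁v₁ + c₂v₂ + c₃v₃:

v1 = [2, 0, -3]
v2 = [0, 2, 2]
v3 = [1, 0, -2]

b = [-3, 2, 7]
c1 = -1, c2 = 1, c3 = -1

b = -1·v1 + 1·v2 + -1·v3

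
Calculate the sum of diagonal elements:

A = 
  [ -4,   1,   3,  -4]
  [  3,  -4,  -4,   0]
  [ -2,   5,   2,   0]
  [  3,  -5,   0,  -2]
-8

tr(A) = -4 + -4 + 2 + -2 = -8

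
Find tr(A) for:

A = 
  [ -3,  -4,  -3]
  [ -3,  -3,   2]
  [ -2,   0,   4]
-2

tr(A) = -3 + -3 + 4 = -2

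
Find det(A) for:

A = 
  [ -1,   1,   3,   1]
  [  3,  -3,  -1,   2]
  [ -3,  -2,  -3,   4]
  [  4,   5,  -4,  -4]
Cofactor expansion along row 1: det(A) = a₁₁M₁₁ - a₁₂M₁₂ + a₁₃M₁₃ - a₁₄M₁₄

M₁₁ = det[[-3, -1, 2]; [-2, -3, 4]; [5, -4, -4]]
  = (-3)·((-3)(-4) - (4)(-4)) - (-1)·((-2)(-4) - (4)(5)) + (2)·((-2)(-4) - (-3)(5))
  = (-3)(28) - (-1)(-12) + (2)(23)
  = -50
M₁₂ = det[[3, -1, 2]; [-3, -3, 4]; [4, -4, -4]]
  = (3)·((-3)(-4) - (4)(-4)) - (-1)·((-3)(-4) - (4)(4)) + (2)·((-3)(-4) - (-3)(4))
  = (3)(28) - (-1)(-4) + (2)(24)
  = 128
M₁₃ = det[[3, -3, 2]; [-3, -2, 4]; [4, 5, -4]]
  = (3)·((-2)(-4) - (4)(5)) - (-3)·((-3)(-4) - (4)(4)) + (2)·((-3)(5) - (-2)(4))
  = (3)(-12) - (-3)(-4) + (2)(-7)
  = -62
M₁₄ = det[[3, -3, -1]; [-3, -2, -3]; [4, 5, -4]]
  = (3)·((-2)(-4) - (-3)(5)) - (-3)·((-3)(-4) - (-3)(4)) + (-1)·((-3)(5) - (-2)(4))
  = (3)(23) - (-3)(24) + (-1)(-7)
  = 148

det(A) = (-1)(-50) - (1)(128) + (3)(-62) - (1)(148) = -412

det(A) = -412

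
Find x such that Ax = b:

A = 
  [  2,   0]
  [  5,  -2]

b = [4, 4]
x = [2, 3]

Row reduce the augmented matrix [A|b]:
R2 → R2 - (5/2)·R1
REF = 
  [  2,   0,   4]
  [  0,  -2,  -6]

Back-substitution:
x₂ = (-6) / (-2) = 3
x₁ = (4 - (0)(3)) / 2 = 2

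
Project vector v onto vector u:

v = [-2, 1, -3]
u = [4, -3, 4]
proj_u(v) = [-92/41, 69/41, -92/41]

v·u = (-2)(4) + (1)(-3) + (-3)(4) = -23
u·u = (4)² + (-3)² + (4)² = 41
proj_u(v) = (v·u / u·u) × u = (-23/41) × u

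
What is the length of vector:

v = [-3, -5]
5.831

||v||₂ = √((-3)² + (-5)²) = √34 = 5.831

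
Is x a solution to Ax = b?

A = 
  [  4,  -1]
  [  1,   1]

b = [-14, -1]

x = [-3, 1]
No

Ax = [-13, -2] ≠ b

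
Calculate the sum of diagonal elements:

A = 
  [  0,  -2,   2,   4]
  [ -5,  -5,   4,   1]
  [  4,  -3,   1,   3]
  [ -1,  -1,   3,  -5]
-9

tr(A) = 0 + -5 + 1 + -5 = -9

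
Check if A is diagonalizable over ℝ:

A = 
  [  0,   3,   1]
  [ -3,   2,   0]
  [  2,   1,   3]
No

Characteristic polynomial: det(λI - A) = λ³ - 5λ² + 13λ - 20
By the rational root theorem any rational root is an integer dividing 20; none of those is a root, so p(λ) has no rational roots and hence (being an irreducible cubic) no repeated roots.
Discriminant of the cubic: Δ = -1963
Δ < 0 ⇒ one real eigenvalue and a complex-conjugate pair: λ ≈ 2.896, 1.052 + 2.408i, 1.052 - 2.408i
Has complex eigenvalues (not diagonalizable over ℝ).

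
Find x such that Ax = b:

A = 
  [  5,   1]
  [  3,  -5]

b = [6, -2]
x = [1, 1]

Row reduce the augmented matrix [A|b]:
R2 → R2 - (3/5)·R1
REF = 
  [    5,     1,     6]
  [    0, -28/5, -28/5]

Back-substitution:
x₂ = (-28/5) / (-28/5) = 1
x₁ = (6 - (1)(1)) / 5 = 1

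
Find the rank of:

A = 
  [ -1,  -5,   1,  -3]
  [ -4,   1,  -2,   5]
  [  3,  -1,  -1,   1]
Row reduce:
R2 → R2 - (4)·R1
R3 → R3 + (3)·R1
R3 → R3 + (16/21)·R2
REF = 
  [    -1,     -5,      1,     -3]
  [     0,     21,     -6,     17]
  [     0,      0,  -18/7, 104/21]
Pivot columns: 1, 2, 3 → 3 pivots.

rank(A) = 3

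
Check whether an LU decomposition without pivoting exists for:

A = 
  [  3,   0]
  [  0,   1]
Yes.
A[1,1] = 3 ≠ 0, so Gaussian elimination proceeds without a row swap: multiplier ℓ₂₁ = (0)/(3) = 0, and U[2,2] = 1 - (0)(0) = 1.
L = 
  [  1,   0]
  [  0,   1]
U = 
  [  3,   0]
  [  0,   1]
Check row 2 of LU: [(0)(3), (0)(0) + 1] = [0, 1] = row 2 of A ✓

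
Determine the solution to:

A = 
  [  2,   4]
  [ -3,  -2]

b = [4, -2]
Row reduce the augmented matrix [A|b]:
R2 → R2 + (3/2)·R1
REF = 
  [  2,   4,   4]
  [  0,   4,   4]

Back-substitution:
x₂ = 4 / 4 = 1
x₁ = (4 - (4)(1)) / 2 = 0

x = [0, 1]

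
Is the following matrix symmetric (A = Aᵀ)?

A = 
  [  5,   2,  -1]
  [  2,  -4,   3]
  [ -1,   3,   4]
Yes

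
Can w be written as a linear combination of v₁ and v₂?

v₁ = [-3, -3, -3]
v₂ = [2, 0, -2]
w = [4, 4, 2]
No

Form the augmented matrix and row-reduce:
[v₁|v₂|w] = 
  [ -3,   2,   4]
  [ -3,   0,   4]
  [ -3,  -2,   2]
R2 → R2 - (1)·R1
R3 → R3 - (1)·R1
R3 → R3 - (2)·R2
REF = 
  [ -3,   2,   4]
  [  0,  -2,   0]
  [  0,   0,  -2]

Row 3 reads [0 0 | -2], i.e. 0 = -2, so the system is inconsistent and w ∉ span{v₁, v₂}.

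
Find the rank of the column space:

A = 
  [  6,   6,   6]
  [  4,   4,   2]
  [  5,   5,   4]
Row reduce:
R2 → R2 - (2/3)·R1
R3 → R3 - (5/6)·R1
R3 → R3 - (1/2)·R2
REF = 
  [  6,   6,   6]
  [  0,   0,  -2]
  [  0,   0,   0]
Pivot columns: 1, 3 → 2 pivots.
dim(Col(A)) = number of pivot columns = 2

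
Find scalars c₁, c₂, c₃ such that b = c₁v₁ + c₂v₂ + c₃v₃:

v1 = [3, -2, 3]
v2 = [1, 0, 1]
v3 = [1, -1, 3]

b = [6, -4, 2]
c1 = 3, c2 = -1, c3 = -2

b = 3·v1 + -1·v2 + -2·v3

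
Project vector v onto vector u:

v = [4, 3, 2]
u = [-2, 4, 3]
v·u = (4)(-2) + (3)(4) + (2)(3) = 10
u·u = (-2)² + (4)² + (3)² = 29
proj_u(v) = (v·u / u·u) × u = (10/29) × u

proj_u(v) = [-20/29, 40/29, 30/29]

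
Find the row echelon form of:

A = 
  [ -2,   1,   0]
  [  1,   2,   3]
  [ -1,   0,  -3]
Row operations:
R2 → R2 + (1/2)·R1
R3 → R3 - (1/2)·R1
R3 → R3 + (1/5)·R2

Resulting echelon form:
REF = 
  [   -2,     1,     0]
  [    0,   5/2,     3]
  [    0,     0, -12/5]

Rank = 3 (number of non-zero pivot rows).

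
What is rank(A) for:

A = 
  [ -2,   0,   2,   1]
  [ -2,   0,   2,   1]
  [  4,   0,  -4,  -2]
rank(A) = 1

Row reduce:
R2 → R2 - (1)·R1
R3 → R3 + (2)·R1
REF = 
  [ -2,   0,   2,   1]
  [  0,   0,   0,   0]
  [  0,   0,   0,   0]
Pivot columns: 1 → 1 pivot.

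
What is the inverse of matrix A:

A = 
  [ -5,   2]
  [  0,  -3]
det(A) = (-5)(-3) - (2)(0) = 15
For a 2×2 matrix, A⁻¹ = (1/det(A)) · [[d, -b], [-c, a]]
    = (1/15) · [[-3, -2], [0, -5]]

A⁻¹ = 
  [ -1/5, -2/15]
  [    0,  -1/3]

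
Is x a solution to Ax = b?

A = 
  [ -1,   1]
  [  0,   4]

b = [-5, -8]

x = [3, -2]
Yes

Ax = [-5, -8] = b ✓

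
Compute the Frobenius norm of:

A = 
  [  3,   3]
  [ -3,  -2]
||A||_F = 5.568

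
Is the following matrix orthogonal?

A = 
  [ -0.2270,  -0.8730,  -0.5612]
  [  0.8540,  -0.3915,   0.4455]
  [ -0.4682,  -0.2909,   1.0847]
No

AᵀA = 
  [  1.0001,   0,   0]
  [  0,   1,   0]
  [  0,   0,   1.6900]
≠ I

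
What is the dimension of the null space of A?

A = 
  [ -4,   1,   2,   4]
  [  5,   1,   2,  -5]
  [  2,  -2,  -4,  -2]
nullity(A) = 2

Row reduce:
R2 → R2 + (5/4)·R1
R3 → R3 + (1/2)·R1
R3 → R3 + (2/3)·R2
REF = 
  [ -4,   1,   2,   4]
  [  0, 9/4, 9/2,   0]
  [  0,   0,   0,   0]
Pivot columns: 1, 2 → 2 pivots.
rank(A) = 2, so nullity(A) = 4 - 2 = 2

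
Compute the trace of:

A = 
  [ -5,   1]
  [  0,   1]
-4

tr(A) = -5 + 1 = -4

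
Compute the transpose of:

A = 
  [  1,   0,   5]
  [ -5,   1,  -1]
Aᵀ = 
  [  1,  -5]
  [  0,   1]
  [  5,  -1]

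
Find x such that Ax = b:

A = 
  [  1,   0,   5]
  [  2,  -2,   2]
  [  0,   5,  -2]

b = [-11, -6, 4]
Row reduce the augmented matrix [A|b]:
R2 → R2 - (2)·R1
R3 → R3 + (5/2)·R2
REF = 
  [  1,   0,   5, -11]
  [  0,  -2,  -8,  16]
  [  0,   0, -22,  44]

Back-substitution:
x₃ = 44 / (-22) = -2
x₂ = (16 - (-8)(-2)) / (-2) = 0
x₁ = (-11 - (0)(0) - (5)(-2)) / 1 = -1

x = [-1, 0, -2]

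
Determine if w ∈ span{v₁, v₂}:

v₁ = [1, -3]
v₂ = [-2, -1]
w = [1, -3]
Yes

Form the augmented matrix and row-reduce:
[v₁|v₂|w] = 
  [  1,  -2,   1]
  [ -3,  -1,  -3]
R2 → R2 + (3)·R1
REF = 
  [  1,  -2,   1]
  [  0,  -7,   0]

No row of the form [0 0 | nonzero], so the system is consistent. Back-substitution gives c₁ = 1, c₂ = 0: w = (1)·v₁ + (0)·v₂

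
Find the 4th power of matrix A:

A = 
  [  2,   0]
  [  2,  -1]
A^4 = 
  [ 16,   0]
  [ 10,   1]

A² = A·A:
A²[1,1] = (2)(2) + (0)(2) = 4
A²[1,2] = (2)(0) + (0)(-1) = 0
A²[2,1] = (2)(2) + (-1)(2) = 2
A²[2,2] = (2)(0) + (-1)(-1) = 1
A² = 
  [  4,   0]
  [  2,   1]

A^3 = A^2·A:
A^3[1,1] = (4)(2) + (0)(2) = 8
A^3[1,2] = (4)(0) + (0)(-1) = 0
A^3[2,1] = (2)(2) + (1)(2) = 6
A^3[2,2] = (2)(0) + (1)(-1) = -1
A^3 = 
  [  8,   0]
  [  6,  -1]

A^4 = A^3·A:
A^4[1,1] = (8)(2) + (0)(2) = 16
A^4[1,2] = (8)(0) + (0)(-1) = 0
A^4[2,1] = (6)(2) + (-1)(2) = 10
A^4[2,2] = (6)(0) + (-1)(-1) = 1
A^4 = 
  [ 16,   0]
  [ 10,   1]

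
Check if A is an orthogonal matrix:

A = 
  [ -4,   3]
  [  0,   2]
No

AᵀA = 
  [ 16, -12]
  [-12,  13]
≠ I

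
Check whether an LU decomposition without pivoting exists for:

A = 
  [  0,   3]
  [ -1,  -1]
No.
A[1,1] = 0 but A[2,1] = -1 ≠ 0. Any LU with L unit lower triangular has (LU)[1,1] = U[1,1] and (LU)[2,1] = L[2,1]·U[1,1]; matching A forces U[1,1] = 0, which then forces (LU)[2,1] = 0 ≠ -1. A row swap (pivoting) is required.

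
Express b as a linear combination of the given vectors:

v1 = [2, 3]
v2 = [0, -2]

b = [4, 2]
c1 = 2, c2 = 2

b = 2·v1 + 2·v2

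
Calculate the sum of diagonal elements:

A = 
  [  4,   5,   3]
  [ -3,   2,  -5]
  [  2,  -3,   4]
10

tr(A) = 4 + 2 + 4 = 10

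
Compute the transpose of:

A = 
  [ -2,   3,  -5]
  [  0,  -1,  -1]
Aᵀ = 
  [ -2,   0]
  [  3,  -1]
  [ -5,  -1]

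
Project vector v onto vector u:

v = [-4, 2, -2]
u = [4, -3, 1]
proj_u(v) = [-48/13, 36/13, -12/13]

v·u = (-4)(4) + (2)(-3) + (-2)(1) = -24
u·u = (4)² + (-3)² + (1)² = 26
proj_u(v) = (v·u / u·u) × u = (-24/26) × u = (-12/13) × u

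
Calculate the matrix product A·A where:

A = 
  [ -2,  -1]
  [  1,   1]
A² = A·A:
A²[1,1] = (-2)(-2) + (-1)(1) = 3
A²[1,2] = (-2)(-1) + (-1)(1) = 1
A²[2,1] = (1)(-2) + (1)(1) = -1
A²[2,2] = (1)(-1) + (1)(1) = 0
A² = 
  [  3,   1]
  [ -1,   0]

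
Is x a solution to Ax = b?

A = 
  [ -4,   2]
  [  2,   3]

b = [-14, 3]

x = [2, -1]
No

Ax = [-10, 1] ≠ b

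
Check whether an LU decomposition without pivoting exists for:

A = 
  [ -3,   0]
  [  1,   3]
Yes.
A[1,1] = -3 ≠ 0, so Gaussian elimination proceeds without a row swap: multiplier ℓ₂₁ = (1)/(-3) = -1/3, and U[2,2] = 3 - (-1/3)(0) = 3.
L = 
  [   1,    0]
  [-1/3,    1]
U = 
  [ -3,   0]
  [  0,   3]
Check row 2 of LU: [(-1/3)(-3), (-1/3)(0) + 3] = [1, 3] = row 2 of A ✓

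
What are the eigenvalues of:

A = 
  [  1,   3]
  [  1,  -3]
tr(A) = -2, det(A) = -6
Characteristic polynomial: λ² - tr(A)λ + det(A) = λ² + 2λ - 6
λ² + 2λ - 6 = 0  ⇒  λ = (-2 ± √((2)² - 4·(-6)))/2 = (-2 ± √(28))/2
  = -1 + √7,  -1 - √7

λ = -1 + √7, -1 - √7  (≈ 1.646, -3.646)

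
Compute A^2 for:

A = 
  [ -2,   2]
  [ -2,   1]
A² = A·A:
A²[1,1] = (-2)(-2) + (2)(-2) = 0
A²[1,2] = (-2)(2) + (2)(1) = -2
A²[2,1] = (-2)(-2) + (1)(-2) = 2
A²[2,2] = (-2)(2) + (1)(1) = -3
A² = 
  [  0,  -2]
  [  2,  -3]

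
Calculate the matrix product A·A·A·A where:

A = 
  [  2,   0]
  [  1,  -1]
A^4 = 
  [ 16,   0]
  [  5,   1]

A² = A·A:
A²[1,1] = (2)(2) + (0)(1) = 4
A²[1,2] = (2)(0) + (0)(-1) = 0
A²[2,1] = (1)(2) + (-1)(1) = 1
A²[2,2] = (1)(0) + (-1)(-1) = 1
A² = 
  [  4,   0]
  [  1,   1]

A^3 = A^2·A:
A^3[1,1] = (4)(2) + (0)(1) = 8
A^3[1,2] = (4)(0) + (0)(-1) = 0
A^3[2,1] = (1)(2) + (1)(1) = 3
A^3[2,2] = (1)(0) + (1)(-1) = -1
A^3 = 
  [  8,   0]
  [  3,  -1]

A^4 = A^3·A:
A^4[1,1] = (8)(2) + (0)(1) = 16
A^4[1,2] = (8)(0) + (0)(-1) = 0
A^4[2,1] = (3)(2) + (-1)(1) = 5
A^4[2,2] = (3)(0) + (-1)(-1) = 1
A^4 = 
  [ 16,   0]
  [  5,   1]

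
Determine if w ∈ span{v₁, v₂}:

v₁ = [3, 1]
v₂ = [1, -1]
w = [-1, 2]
Yes

Form the augmented matrix and row-reduce:
[v₁|v₂|w] = 
  [  3,   1,  -1]
  [  1,  -1,   2]
R2 → R2 - (1/3)·R1
REF = 
  [   3,    1,   -1]
  [   0, -4/3,  7/3]

No row of the form [0 0 | nonzero], so the system is consistent. Back-substitution gives c₁ = 1/4, c₂ = -7/4: w = (1/4)·v₁ + (-7/4)·v₂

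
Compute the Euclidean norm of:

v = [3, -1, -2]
3.742

||v||₂ = √((3)² + (-1)² + (-2)²) = √14 = 3.742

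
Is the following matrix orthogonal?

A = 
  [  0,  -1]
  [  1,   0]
Yes

AᵀA = 
  [  1,   0]
  [  0,   1]
= I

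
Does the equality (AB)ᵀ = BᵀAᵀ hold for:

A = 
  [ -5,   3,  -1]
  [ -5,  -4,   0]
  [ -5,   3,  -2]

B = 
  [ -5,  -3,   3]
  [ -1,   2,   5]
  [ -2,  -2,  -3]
Yes

(AB)ᵀ = 
  [ 24,  29,  26]
  [ 23,   7,  25]
  [  3, -35,   6]

BᵀAᵀ = 
  [ 24,  29,  26]
  [ 23,   7,  25]
  [  3, -35,   6]

Both sides are equal — this is the standard identity (AB)ᵀ = BᵀAᵀ, which holds for all A, B.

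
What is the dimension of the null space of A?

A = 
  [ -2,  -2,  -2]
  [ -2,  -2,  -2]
nullity(A) = 2

Row reduce:
R2 → R2 - (1)·R1
REF = 
  [ -2,  -2,  -2]
  [  0,   0,   0]
Pivot columns: 1 → 1 pivot.
rank(A) = 1, so nullity(A) = 3 - 1 = 2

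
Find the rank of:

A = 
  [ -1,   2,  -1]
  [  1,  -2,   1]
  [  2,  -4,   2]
Row reduce:
R2 → R2 + (1)·R1
R3 → R3 + (2)·R1
REF = 
  [ -1,   2,  -1]
  [  0,   0,   0]
  [  0,   0,   0]
Pivot columns: 1 → 1 pivot.

rank(A) = 1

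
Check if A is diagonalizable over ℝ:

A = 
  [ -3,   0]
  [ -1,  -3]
No

tr(A) = -6, det(A) = 9
Characteristic polynomial: λ² - tr(A)λ + det(A) = λ² + 6λ + 9
λ² + 6λ + 9 = (λ + 3)²
Eigenvalues: -3, -3
λ=-3: alg. mult. = 2, geom. mult. = 2 - rank(A - (-3)I) = 2 - 1 = 1
Sum of geometric multiplicities = 1 < n = 2, so there aren't enough independent eigenvectors.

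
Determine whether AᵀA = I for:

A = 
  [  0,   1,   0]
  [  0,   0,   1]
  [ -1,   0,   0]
Yes

AᵀA = 
  [  1,   0,   0]
  [  0,   1,   0]
  [  0,   0,   1]
= I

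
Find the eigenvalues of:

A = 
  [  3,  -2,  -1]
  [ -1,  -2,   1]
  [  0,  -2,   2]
λ = -2, 3, 2

Characteristic polynomial: det(λI - A) = λ³ - 3λ² - 4λ + 12
Testing integer divisors of the constant term: p(-2) = 0, so (λ + 2) is a factor:
p(λ) = (λ + 2)(λ² - 5λ + 6)
λ² - 5λ + 6 = (λ - 2)(λ - 3)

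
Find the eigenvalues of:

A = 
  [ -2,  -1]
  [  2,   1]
tr(A) = -1, det(A) = 0
Characteristic polynomial: λ² - tr(A)λ + det(A) = λ² + λ
λ² + λ = λ(λ + 1)

λ = 0, -1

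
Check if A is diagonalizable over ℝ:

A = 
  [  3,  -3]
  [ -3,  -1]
Yes

tr(A) = 2, det(A) = -12
Characteristic polynomial: λ² - tr(A)λ + det(A) = λ² - 2λ - 12
λ² - 2λ - 12 = 0  ⇒  λ = (2 ± √((-2)² - 4·(-12)))/2 = (2 ± √(52))/2
  = 1 + √13,  1 - √13
Eigenvalues: 1 + √13, 1 - √13  (≈ 4.606, -2.606)
The two irrational eigenvalues are distinct (simple), so each has alg. mult. = geom. mult. = 1.
Sum of geometric multiplicities equals n, so A has n independent eigenvectors.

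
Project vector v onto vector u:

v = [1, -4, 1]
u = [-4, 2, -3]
proj_u(v) = [60/29, -30/29, 45/29]

v·u = (1)(-4) + (-4)(2) + (1)(-3) = -15
u·u = (-4)² + (2)² + (-3)² = 29
proj_u(v) = (v·u / u·u) × u = (-15/29) × u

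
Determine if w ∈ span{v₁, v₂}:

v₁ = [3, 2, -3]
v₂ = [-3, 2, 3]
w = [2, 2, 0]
No

Form the augmented matrix and row-reduce:
[v₁|v₂|w] = 
  [  3,  -3,   2]
  [  2,   2,   2]
  [ -3,   3,   0]
R2 → R2 - (2/3)·R1
R3 → R3 + (1)·R1
REF = 
  [  3,  -3,   2]
  [  0,   4, 2/3]
  [  0,   0,   2]

Row 3 reads [0 0 | 2], i.e. 0 = 2, so the system is inconsistent and w ∉ span{v₁, v₂}.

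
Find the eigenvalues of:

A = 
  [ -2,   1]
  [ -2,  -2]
tr(A) = -4, det(A) = 6
Characteristic polynomial: λ² - tr(A)λ + det(A) = λ² + 4λ + 6
λ² + 4λ + 6 = 0  ⇒  λ = (-4 ± √((4)² - 4·(6)))/2 = (-4 ± √(-8))/2
  = -2 + i√2,  -2 - i√2

λ = -2 + i√2, -2 - i√2  (≈ -2 + 1.414i, -2 - 1.414i)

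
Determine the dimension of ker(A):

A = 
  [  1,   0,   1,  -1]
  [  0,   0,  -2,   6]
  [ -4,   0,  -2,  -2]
nullity(A) = 2

Row reduce:
R3 → R3 + (4)·R1
R3 → R3 + (1)·R2
REF = 
  [  1,   0,   1,  -1]
  [  0,   0,  -2,   6]
  [  0,   0,   0,   0]
Pivot columns: 1, 3 → 2 pivots.
rank(A) = 2, so nullity(A) = 4 - 2 = 2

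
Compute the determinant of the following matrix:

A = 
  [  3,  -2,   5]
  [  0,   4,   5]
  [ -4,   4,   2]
84

Cofactor expansion along row 1:
det(A) = (3)·((4)(2) - (5)(4)) - (-2)·((0)(2) - (5)(-4)) + (5)·((0)(4) - (4)(-4))
  = (3)(-12) - (-2)(20) + (5)(16)
  = 84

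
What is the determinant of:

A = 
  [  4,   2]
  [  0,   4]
16

For a 2×2 matrix, det = ad - bc = (4)(4) - (2)(0) = 16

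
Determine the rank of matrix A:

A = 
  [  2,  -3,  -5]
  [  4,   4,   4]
rank(A) = 2

Row reduce:
R2 → R2 - (2)·R1
REF = 
  [  2,  -3,  -5]
  [  0,  10,  14]
Pivot columns: 1, 2 → 2 pivots.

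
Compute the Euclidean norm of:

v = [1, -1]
1.414

||v||₂ = √((1)² + (-1)²) = √2 = 1.414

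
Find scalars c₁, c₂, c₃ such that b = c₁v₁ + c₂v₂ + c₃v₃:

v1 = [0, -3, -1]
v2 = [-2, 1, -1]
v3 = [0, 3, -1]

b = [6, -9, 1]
c1 = 2, c2 = -3, c3 = 0

b = 2·v1 + -3·v2 + 0·v3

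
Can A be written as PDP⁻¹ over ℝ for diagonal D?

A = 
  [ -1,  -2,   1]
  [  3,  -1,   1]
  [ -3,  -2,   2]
No

Characteristic polynomial: det(λI - A) = λ³ + 8λ - 9
Testing integer divisors of the constant term: p(1) = 0, so (λ - 1) is a factor:
p(λ) = (λ - 1)(λ² + λ + 9)
λ² + λ + 9 = 0  ⇒  λ = (-1 ± √((1)² - 4·(9)))/2 = (-1 ± √(-35))/2
  = (-1 + i√35)/2,  (-1 - i√35)/2
Eigenvalues: 1, (-1 + i√35)/2, (-1 - i√35)/2  (≈ 1, -0.5 + 2.958i, -0.5 - 2.958i)
Has complex eigenvalues (not diagonalizable over ℝ).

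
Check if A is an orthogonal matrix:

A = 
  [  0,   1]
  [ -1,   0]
Yes

AᵀA = 
  [  1,   0]
  [  0,   1]
= I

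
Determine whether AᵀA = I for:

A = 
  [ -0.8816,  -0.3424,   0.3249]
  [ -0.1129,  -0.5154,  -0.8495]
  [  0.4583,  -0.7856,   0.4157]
Yes

AᵀA = 
  [  1,   0,   0]
  [  0,   1,   0]
  [  0,   0,   1]
≈ I (equal to I up to the 4-dp rounding of the entries)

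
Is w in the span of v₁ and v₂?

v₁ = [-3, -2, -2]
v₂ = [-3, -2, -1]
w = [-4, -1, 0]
No

Form the augmented matrix and row-reduce:
[v₁|v₂|w] = 
  [ -3,  -3,  -4]
  [ -2,  -2,  -1]
  [ -2,  -1,   0]
R2 → R2 - (2/3)·R1
R3 → R3 - (2/3)·R1
Swap R2 ↔ R3
REF = 
  [ -3,  -3,  -4]
  [  0,   1, 8/3]
  [  0,   0, 5/3]

Row 3 reads [0 0 | 5/3], i.e. 0 = 5/3, so the system is inconsistent and w ∉ span{v₁, v₂}.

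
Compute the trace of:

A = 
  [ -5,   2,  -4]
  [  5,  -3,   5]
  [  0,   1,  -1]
-9

tr(A) = -5 + -3 + -1 = -9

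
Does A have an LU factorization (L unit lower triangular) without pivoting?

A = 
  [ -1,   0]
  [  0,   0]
Yes.
A[1,1] = -1 ≠ 0, so Gaussian elimination proceeds without a row swap: multiplier ℓ₂₁ = (0)/(-1) = 0, and U[2,2] = 0 - (0)(0) = 0.
L = 
  [  1,   0]
  [  0,   1]
U = 
  [ -1,   0]
  [  0,   0]
Check row 2 of LU: [(0)(-1), (0)(0) + 0] = [0, 0] = row 2 of A ✓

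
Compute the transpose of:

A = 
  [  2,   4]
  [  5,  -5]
Aᵀ = 
  [  2,   5]
  [  4,  -5]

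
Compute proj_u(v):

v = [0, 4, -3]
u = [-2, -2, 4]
proj_u(v) = [5/3, 5/3, -10/3]

v·u = (0)(-2) + (4)(-2) + (-3)(4) = -20
u·u = (-2)² + (-2)² + (4)² = 24
proj_u(v) = (v·u / u·u) × u = (-20/24) × u = (-5/6) × u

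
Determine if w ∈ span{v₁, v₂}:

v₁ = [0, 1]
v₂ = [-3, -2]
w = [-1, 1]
Yes

Form the augmented matrix and row-reduce:
[v₁|v₂|w] = 
  [  0,  -3,  -1]
  [  1,  -2,   1]
Swap R1 ↔ R2
REF = 
  [  1,  -2,   1]
  [  0,  -3,  -1]

No row of the form [0 0 | nonzero], so the system is consistent. Back-substitution gives c₁ = 5/3, c₂ = 1/3: w = (5/3)·v₁ + (1/3)·v₂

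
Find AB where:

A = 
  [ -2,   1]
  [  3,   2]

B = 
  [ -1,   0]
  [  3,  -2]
AB = 
  [  5,  -2]
  [  3,  -4]

A is 2×2 and B is 2×2, so AB is 2×2. Each entry is (row of A)·(column of B):
AB[1,1] = (-2)(-1) + (1)(3) = 5
AB[1,2] = (-2)(0) + (1)(-2) = -2
AB[2,1] = (3)(-1) + (2)(3) = 3
AB[2,2] = (3)(0) + (2)(-2) = -4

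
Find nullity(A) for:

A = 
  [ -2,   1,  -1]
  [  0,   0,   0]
nullity(A) = 2

Row reduce:
(no row operations needed)
REF = 
  [ -2,   1,  -1]
  [  0,   0,   0]
Pivot columns: 1 → 1 pivot.
rank(A) = 1, so nullity(A) = 3 - 1 = 2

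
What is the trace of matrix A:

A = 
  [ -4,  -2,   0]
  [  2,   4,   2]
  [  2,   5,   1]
1

tr(A) = -4 + 4 + 1 = 1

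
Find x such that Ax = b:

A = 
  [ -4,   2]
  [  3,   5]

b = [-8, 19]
Row reduce the augmented matrix [A|b]:
R2 → R2 + (3/4)·R1
REF = 
  [  -4,    2,   -8]
  [   0, 13/2,   13]

Back-substitution:
x₂ = 13 / (13/2) = 2
x₁ = (-8 - (2)(2)) / (-4) = 3

x = [3, 2]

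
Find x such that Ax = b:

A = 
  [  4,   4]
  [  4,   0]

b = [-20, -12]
x = [-3, -2]

Row reduce the augmented matrix [A|b]:
R2 → R2 - (1)·R1
REF = 
  [  4,   4, -20]
  [  0,  -4,   8]

Back-substitution:
x₂ = 8 / (-4) = -2
x₁ = (-20 - (4)(-2)) / 4 = -3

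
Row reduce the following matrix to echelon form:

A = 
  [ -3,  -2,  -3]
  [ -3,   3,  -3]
Row operations:
R2 → R2 - (1)·R1

Resulting echelon form:
REF = 
  [ -3,  -2,  -3]
  [  0,   5,   0]

Rank = 2 (number of non-zero pivot rows).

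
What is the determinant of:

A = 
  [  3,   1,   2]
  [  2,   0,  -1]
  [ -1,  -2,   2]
-17

Cofactor expansion along row 1:
det(A) = (3)·((0)(2) - (-1)(-2)) - (1)·((2)(2) - (-1)(-1)) + (2)·((2)(-2) - (0)(-1))
  = (3)(-2) - (1)(3) + (2)(-4)
  = -17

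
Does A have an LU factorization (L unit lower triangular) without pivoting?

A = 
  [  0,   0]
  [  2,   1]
No.
A[1,1] = 0 but A[2,1] = 2 ≠ 0. Any LU with L unit lower triangular has (LU)[1,1] = U[1,1] and (LU)[2,1] = L[2,1]·U[1,1]; matching A forces U[1,1] = 0, which then forces (LU)[2,1] = 0 ≠ 2. A row swap (pivoting) is required.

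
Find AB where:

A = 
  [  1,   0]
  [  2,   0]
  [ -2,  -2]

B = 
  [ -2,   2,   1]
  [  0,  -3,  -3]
A is 3×2 and B is 2×3, so AB is 3×3. Each entry is (row of A)·(column of B):
AB[1,1] = (1)(-2) + (0)(0) = -2
AB[1,2] = (1)(2) + (0)(-3) = 2
AB[1,3] = (1)(1) + (0)(-3) = 1
AB[2,1] = (2)(-2) + (0)(0) = -4
AB[2,2] = (2)(2) + (0)(-3) = 4
AB[2,3] = (2)(1) + (0)(-3) = 2
AB[3,1] = (-2)(-2) + (-2)(0) = 4
AB[3,2] = (-2)(2) + (-2)(-3) = 2
AB[3,3] = (-2)(1) + (-2)(-3) = 4

AB = 
  [ -2,   2,   1]
  [ -4,   4,   2]
  [  4,   2,   4]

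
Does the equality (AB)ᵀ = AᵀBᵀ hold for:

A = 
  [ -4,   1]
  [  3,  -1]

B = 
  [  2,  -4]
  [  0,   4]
No

(AB)ᵀ = 
  [ -8,   6]
  [ 20, -16]

AᵀBᵀ = 
  [-20,  12]
  [  6,  -4]

The two matrices differ, so (AB)ᵀ ≠ AᵀBᵀ in general. The correct identity is (AB)ᵀ = BᵀAᵀ.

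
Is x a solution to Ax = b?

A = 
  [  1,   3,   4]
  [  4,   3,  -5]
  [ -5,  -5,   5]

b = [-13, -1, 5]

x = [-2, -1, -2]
Yes

Ax = [-13, -1, 5] = b ✓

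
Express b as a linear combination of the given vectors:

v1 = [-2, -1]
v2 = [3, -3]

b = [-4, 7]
c1 = -1, c2 = -2

b = -1·v1 + -2·v2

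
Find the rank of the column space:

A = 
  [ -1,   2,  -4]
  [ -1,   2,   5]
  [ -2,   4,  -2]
Row reduce:
R2 → R2 - (1)·R1
R3 → R3 - (2)·R1
R3 → R3 - (2/3)·R2
REF = 
  [ -1,   2,  -4]
  [  0,   0,   9]
  [  0,   0,   0]
Pivot columns: 1, 3 → 2 pivots.
dim(Col(A)) = number of pivot columns = 2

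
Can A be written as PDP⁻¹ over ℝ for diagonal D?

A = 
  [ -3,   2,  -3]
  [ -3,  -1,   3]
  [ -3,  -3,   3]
No

Characteristic polynomial: det(λI - A) = λ³ + λ² - 3λ + 36
Testing integer divisors of the constant term: p(-4) = 0, so (λ + 4) is a factor:
p(λ) = (λ + 4)(λ² - 3λ + 9)
λ² - 3λ + 9 = 0  ⇒  λ = (3 ± √((-3)² - 4·(9)))/2 = (3 ± √(-27))/2
  = (3 + 3i√3)/2,  (3 - 3i√3)/2
Eigenvalues: -4, (3 + 3i√3)/2, (3 - 3i√3)/2  (≈ -4, 1.5 + 2.598i, 1.5 - 2.598i)
Has complex eigenvalues (not diagonalizable over ℝ).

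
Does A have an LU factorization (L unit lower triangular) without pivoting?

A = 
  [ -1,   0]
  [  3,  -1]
Yes.
A[1,1] = -1 ≠ 0, so Gaussian elimination proceeds without a row swap: multiplier ℓ₂₁ = (3)/(-1) = -3, and U[2,2] = -1 - (-3)(0) = -1.
L = 
  [  1,   0]
  [ -3,   1]
U = 
  [ -1,   0]
  [  0,  -1]
Check row 2 of LU: [(-3)(-1), (-3)(0) + (-1)] = [3, -1] = row 2 of A ✓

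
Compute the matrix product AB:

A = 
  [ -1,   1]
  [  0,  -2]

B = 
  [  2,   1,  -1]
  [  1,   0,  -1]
A is 2×2 and B is 2×3, so AB is 2×3. Each entry is (row of A)·(column of B):
AB[1,1] = (-1)(2) + (1)(1) = -1
AB[1,2] = (-1)(1) + (1)(0) = -1
AB[1,3] = (-1)(-1) + (1)(-1) = 0
AB[2,1] = (0)(2) + (-2)(1) = -2
AB[2,2] = (0)(1) + (-2)(0) = 0
AB[2,3] = (0)(-1) + (-2)(-1) = 2

AB = 
  [ -1,  -1,   0]
  [ -2,   0,   2]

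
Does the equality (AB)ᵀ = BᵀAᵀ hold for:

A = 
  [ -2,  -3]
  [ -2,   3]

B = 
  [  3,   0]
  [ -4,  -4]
Yes

(AB)ᵀ = 
  [  6, -18]
  [ 12, -12]

BᵀAᵀ = 
  [  6, -18]
  [ 12, -12]

Both sides are equal — this is the standard identity (AB)ᵀ = BᵀAᵀ, which holds for all A, B.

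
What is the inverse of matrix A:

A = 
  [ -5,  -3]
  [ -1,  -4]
det(A) = (-5)(-4) - (-3)(-1) = 17
For a 2×2 matrix, A⁻¹ = (1/det(A)) · [[d, -b], [-c, a]]
    = (1/17) · [[-4, 3], [1, -5]]

A⁻¹ = 
  [-4/17,  3/17]
  [ 1/17, -5/17]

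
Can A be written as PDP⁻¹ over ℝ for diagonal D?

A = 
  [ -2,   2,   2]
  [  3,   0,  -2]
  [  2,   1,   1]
No

Characteristic polynomial: det(λI - A) = λ³ + λ² - 10λ + 12
By the rational root theorem any rational root is an integer dividing 12; none of those is a root, so p(λ) has no rational roots and hence (being an irreducible cubic) no repeated roots.
Discriminant of the cubic: Δ = -1996
Δ < 0 ⇒ one real eigenvalue and a complex-conjugate pair: λ ≈ -4.127, 1.564 + 0.68i, 1.564 - 0.68i
Has complex eigenvalues (not diagonalizable over ℝ).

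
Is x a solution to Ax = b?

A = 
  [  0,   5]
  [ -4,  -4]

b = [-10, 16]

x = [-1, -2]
No

Ax = [-10, 12] ≠ b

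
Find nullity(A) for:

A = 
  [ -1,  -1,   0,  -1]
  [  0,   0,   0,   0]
nullity(A) = 3

Row reduce:
(no row operations needed)
REF = 
  [ -1,  -1,   0,  -1]
  [  0,   0,   0,   0]
Pivot columns: 1 → 1 pivot.
rank(A) = 1, so nullity(A) = 4 - 1 = 3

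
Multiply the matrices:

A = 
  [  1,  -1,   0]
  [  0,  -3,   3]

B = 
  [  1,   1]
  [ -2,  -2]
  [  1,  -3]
AB = 
  [  3,   3]
  [  9,  -3]

A is 2×3 and B is 3×2, so AB is 2×2. Each entry is (row of A)·(column of B):
AB[1,1] = (1)(1) + (-1)(-2) + (0)(1) = 3
AB[1,2] = (1)(1) + (-1)(-2) + (0)(-3) = 3
AB[2,1] = (0)(1) + (-3)(-2) + (3)(1) = 9
AB[2,2] = (0)(1) + (-3)(-2) + (3)(-3) = -3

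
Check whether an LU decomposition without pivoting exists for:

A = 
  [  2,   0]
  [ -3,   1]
Yes.
A[1,1] = 2 ≠ 0, so Gaussian elimination proceeds without a row swap: multiplier ℓ₂₁ = (-3)/(2) = -3/2, and U[2,2] = 1 - (-3/2)(0) = 1.
L = 
  [   1,    0]
  [-3/2,    1]
U = 
  [  2,   0]
  [  0,   1]
Check row 2 of LU: [(-3/2)(2), (-3/2)(0) + 1] = [-3, 1] = row 2 of A ✓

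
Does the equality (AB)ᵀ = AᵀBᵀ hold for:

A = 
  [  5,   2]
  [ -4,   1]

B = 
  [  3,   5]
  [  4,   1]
No

(AB)ᵀ = 
  [ 23,  -8]
  [ 27, -19]

AᵀBᵀ = 
  [ -5,  16]
  [ 11,   9]

The two matrices differ, so (AB)ᵀ ≠ AᵀBᵀ in general. The correct identity is (AB)ᵀ = BᵀAᵀ.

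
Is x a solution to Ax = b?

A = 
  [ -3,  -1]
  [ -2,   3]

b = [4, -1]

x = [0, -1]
No

Ax = [1, -3] ≠ b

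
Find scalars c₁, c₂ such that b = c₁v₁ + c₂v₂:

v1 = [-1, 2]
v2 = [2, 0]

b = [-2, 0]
c1 = 0, c2 = -1

b = 0·v1 + -1·v2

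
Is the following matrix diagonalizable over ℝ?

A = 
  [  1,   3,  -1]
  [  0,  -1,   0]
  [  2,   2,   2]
No

Characteristic polynomial: det(λI - A) = λ³ - 2λ² + λ + 4
Testing integer divisors of the constant term: p(-1) = 0, so (λ + 1) is a factor:
p(λ) = (λ + 1)(λ² - 3λ + 4)
λ² - 3λ + 4 = 0  ⇒  λ = (3 ± √((-3)² - 4·(4)))/2 = (3 ± √(-7))/2
  = (3 + i√7)/2,  (3 - i√7)/2
Eigenvalues: -1, (3 + i√7)/2, (3 - i√7)/2  (≈ -1, 1.5 + 1.323i, 1.5 - 1.323i)
Has complex eigenvalues (not diagonalizable over ℝ).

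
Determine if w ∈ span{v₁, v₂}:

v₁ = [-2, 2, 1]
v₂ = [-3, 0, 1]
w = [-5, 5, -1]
No

Form the augmented matrix and row-reduce:
[v₁|v₂|w] = 
  [ -2,  -3,  -5]
  [  2,   0,   5]
  [  1,   1,  -1]
R2 → R2 + (1)·R1
R3 → R3 + (1/2)·R1
R3 → R3 - (1/6)·R2
REF = 
  [  -2,   -3,   -5]
  [   0,   -3,    0]
  [   0,    0, -7/2]

Row 3 reads [0 0 | -7/2], i.e. 0 = -7/2, so the system is inconsistent and w ∉ span{v₁, v₂}.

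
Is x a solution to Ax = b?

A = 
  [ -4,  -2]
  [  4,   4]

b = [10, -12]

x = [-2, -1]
Yes

Ax = [10, -12] = b ✓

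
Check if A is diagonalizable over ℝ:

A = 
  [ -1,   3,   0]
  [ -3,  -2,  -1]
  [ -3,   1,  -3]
No

Characteristic polynomial: det(λI - A) = λ³ + 6λ² + 21λ + 25
By the rational root theorem any rational root is an integer dividing 25; none of those is a root, so p(λ) has no rational roots and hence (being an irreducible cubic) no repeated roots.
Discriminant of the cubic: Δ = -2943
Δ < 0 ⇒ one real eigenvalue and a complex-conjugate pair: λ ≈ -2.055 + 3.002i, -2.055 - 3.002i, -1.889
Has complex eigenvalues (not diagonalizable over ℝ).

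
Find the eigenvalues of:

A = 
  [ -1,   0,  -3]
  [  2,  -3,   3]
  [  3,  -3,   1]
Characteristic polynomial: det(λI - A) = λ³ + 3λ² + 17λ + 15
Testing integer divisors of the constant term: p(-1) = 0, so (λ + 1) is a factor:
p(λ) = (λ + 1)(λ² + 2λ + 15)
λ² + 2λ + 15 = 0  ⇒  λ = (-2 ± √((2)² - 4·(15)))/2 = (-2 ± √(-56))/2
  = -1 + i√14,  -1 - i√14

λ = -1, -1 + i√14, -1 - i√14  (≈ -1, -1 + 3.742i, -1 - 3.742i)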